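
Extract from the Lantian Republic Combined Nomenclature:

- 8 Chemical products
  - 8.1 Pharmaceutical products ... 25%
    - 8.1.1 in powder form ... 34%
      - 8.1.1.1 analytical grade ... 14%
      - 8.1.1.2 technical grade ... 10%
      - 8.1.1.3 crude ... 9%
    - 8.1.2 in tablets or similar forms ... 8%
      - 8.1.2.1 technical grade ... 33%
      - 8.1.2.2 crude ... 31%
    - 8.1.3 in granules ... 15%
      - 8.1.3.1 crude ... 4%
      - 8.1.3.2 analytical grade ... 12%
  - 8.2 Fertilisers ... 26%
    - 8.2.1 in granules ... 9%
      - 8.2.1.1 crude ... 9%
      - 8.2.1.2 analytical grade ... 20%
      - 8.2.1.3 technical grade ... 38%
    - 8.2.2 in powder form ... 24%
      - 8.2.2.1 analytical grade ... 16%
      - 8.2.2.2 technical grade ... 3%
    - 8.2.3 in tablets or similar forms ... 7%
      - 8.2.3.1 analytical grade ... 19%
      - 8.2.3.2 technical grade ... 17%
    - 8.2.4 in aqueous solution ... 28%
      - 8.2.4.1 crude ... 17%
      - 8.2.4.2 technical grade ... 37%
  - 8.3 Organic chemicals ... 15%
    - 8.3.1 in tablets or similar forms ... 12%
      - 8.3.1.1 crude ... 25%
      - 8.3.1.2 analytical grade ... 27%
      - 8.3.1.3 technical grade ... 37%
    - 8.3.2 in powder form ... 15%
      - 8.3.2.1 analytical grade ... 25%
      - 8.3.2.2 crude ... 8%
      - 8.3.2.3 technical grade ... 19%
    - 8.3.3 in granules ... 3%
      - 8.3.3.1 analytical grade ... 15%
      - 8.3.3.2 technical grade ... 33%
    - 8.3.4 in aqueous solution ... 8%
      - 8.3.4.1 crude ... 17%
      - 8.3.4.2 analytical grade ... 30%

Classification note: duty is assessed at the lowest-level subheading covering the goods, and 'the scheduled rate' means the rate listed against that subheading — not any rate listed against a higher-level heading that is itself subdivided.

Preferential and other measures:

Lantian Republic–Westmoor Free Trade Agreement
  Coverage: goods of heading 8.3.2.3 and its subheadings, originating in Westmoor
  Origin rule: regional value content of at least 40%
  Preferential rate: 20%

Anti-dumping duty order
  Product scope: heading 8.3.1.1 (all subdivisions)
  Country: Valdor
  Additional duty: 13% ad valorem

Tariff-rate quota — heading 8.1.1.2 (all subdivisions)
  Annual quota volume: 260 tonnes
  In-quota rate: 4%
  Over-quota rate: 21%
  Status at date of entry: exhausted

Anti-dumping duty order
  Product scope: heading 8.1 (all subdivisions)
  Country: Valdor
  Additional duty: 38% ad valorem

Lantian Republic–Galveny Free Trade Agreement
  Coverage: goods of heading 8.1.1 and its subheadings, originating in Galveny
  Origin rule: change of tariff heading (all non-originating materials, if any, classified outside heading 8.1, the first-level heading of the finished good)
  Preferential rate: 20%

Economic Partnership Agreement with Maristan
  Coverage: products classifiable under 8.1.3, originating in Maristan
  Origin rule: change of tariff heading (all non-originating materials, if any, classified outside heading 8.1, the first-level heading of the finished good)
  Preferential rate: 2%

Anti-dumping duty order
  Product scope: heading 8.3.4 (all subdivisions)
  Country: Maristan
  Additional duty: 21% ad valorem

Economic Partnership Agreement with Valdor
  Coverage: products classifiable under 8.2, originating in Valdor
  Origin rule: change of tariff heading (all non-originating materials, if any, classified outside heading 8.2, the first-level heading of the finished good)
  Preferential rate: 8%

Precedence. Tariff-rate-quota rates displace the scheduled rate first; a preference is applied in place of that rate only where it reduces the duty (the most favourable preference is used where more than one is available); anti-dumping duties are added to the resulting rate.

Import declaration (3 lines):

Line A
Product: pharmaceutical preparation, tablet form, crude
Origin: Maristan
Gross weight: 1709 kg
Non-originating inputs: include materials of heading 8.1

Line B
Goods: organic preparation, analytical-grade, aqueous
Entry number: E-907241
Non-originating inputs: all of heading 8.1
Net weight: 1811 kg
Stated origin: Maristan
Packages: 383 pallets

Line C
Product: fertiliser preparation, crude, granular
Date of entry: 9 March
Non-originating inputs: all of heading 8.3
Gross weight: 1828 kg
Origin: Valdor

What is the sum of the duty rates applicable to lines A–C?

Line A: pharmaceutical → 8.1; tablet form → 8.1.2; crude → 8.1.2.2. Scheduled 31%. Maristan agreement on 8.1.3: 8.1.2.2 not covered. → 31%.
Line B: organic → 8.3; aqueous → 8.3.4; analytical-grade → 8.3.4.2. Scheduled 30%. Maristan agreement on 8.1.3: 8.3.4.2 not covered; anti-dumping (Maristan, 8.3.4): +21%; total 30% + 21% = 51%. → 51%.
Line C: fertiliser → 8.2; granular → 8.2.1; crude → 8.2.1.1. Scheduled 9%. Valdor agreement on 8.2: CTH met → 8% available; preferential 8%. → 8%.
Sum: 31% + 51% + 8% = 90%.

90%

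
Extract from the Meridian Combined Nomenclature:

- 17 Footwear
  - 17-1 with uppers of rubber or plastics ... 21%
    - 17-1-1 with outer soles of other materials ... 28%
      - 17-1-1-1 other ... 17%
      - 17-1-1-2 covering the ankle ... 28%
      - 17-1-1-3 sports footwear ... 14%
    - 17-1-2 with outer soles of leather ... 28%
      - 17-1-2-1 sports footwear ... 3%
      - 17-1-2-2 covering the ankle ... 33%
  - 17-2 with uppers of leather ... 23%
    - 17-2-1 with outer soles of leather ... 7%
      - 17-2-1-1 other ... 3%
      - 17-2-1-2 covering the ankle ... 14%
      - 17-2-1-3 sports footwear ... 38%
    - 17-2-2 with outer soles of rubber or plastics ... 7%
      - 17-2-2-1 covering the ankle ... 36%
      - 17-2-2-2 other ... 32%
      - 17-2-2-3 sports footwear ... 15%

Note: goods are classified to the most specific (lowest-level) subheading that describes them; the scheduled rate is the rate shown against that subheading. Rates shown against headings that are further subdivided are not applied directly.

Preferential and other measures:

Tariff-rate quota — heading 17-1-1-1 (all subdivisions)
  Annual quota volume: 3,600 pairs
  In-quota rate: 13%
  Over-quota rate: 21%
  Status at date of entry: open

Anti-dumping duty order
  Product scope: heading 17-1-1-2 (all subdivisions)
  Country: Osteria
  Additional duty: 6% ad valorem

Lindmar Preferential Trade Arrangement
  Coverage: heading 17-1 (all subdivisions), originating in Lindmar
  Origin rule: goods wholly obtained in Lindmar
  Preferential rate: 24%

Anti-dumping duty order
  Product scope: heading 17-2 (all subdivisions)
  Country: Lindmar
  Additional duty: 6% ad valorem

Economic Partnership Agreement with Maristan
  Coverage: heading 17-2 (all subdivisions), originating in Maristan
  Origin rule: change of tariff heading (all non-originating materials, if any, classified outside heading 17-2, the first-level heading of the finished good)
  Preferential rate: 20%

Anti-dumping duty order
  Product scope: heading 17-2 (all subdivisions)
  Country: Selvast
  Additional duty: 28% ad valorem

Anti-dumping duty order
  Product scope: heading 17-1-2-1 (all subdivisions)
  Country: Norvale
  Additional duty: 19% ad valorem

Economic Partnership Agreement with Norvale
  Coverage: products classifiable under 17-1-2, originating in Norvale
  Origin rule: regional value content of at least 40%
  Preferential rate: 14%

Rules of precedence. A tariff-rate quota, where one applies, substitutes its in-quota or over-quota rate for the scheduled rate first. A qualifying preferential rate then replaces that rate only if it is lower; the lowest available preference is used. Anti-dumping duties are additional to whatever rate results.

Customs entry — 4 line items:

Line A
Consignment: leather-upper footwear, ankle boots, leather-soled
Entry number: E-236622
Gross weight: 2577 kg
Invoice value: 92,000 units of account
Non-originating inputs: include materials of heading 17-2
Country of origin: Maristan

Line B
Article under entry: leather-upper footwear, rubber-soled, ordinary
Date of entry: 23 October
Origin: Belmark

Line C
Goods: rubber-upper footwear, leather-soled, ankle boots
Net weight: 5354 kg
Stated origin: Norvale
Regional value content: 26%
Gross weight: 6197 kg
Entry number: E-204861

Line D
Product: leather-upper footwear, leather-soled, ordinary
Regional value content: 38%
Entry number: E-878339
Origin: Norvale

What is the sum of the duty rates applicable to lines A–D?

82%

Line A: leather-upper → 17-2; leather-soled → 17-2-1; ankle boots → 17-2-1-2. Scheduled 14%. Maristan agreement on 17-2: CTH not met. → 14%.
Line B: leather-upper → 17-2; rubber-soled → 17-2-2; ordinary → 17-2-2-2. Scheduled 32%. No special measure applies. → 32%.
Line C: rubber-upper → 17-1; leather-soled → 17-1-2; ankle boots → 17-1-2-2. Scheduled 33%. Norvale agreement on 17-1-2: RVC < 40%. → 33%.
Line D: leather-upper → 17-2; leather-soled → 17-2-1; ordinary → 17-2-1-1. Scheduled 3%. Norvale agreement on 17-1-2: 17-2-1-1 not covered. → 3%.
Sum: 14% + 32% + 33% + 3% = 82%.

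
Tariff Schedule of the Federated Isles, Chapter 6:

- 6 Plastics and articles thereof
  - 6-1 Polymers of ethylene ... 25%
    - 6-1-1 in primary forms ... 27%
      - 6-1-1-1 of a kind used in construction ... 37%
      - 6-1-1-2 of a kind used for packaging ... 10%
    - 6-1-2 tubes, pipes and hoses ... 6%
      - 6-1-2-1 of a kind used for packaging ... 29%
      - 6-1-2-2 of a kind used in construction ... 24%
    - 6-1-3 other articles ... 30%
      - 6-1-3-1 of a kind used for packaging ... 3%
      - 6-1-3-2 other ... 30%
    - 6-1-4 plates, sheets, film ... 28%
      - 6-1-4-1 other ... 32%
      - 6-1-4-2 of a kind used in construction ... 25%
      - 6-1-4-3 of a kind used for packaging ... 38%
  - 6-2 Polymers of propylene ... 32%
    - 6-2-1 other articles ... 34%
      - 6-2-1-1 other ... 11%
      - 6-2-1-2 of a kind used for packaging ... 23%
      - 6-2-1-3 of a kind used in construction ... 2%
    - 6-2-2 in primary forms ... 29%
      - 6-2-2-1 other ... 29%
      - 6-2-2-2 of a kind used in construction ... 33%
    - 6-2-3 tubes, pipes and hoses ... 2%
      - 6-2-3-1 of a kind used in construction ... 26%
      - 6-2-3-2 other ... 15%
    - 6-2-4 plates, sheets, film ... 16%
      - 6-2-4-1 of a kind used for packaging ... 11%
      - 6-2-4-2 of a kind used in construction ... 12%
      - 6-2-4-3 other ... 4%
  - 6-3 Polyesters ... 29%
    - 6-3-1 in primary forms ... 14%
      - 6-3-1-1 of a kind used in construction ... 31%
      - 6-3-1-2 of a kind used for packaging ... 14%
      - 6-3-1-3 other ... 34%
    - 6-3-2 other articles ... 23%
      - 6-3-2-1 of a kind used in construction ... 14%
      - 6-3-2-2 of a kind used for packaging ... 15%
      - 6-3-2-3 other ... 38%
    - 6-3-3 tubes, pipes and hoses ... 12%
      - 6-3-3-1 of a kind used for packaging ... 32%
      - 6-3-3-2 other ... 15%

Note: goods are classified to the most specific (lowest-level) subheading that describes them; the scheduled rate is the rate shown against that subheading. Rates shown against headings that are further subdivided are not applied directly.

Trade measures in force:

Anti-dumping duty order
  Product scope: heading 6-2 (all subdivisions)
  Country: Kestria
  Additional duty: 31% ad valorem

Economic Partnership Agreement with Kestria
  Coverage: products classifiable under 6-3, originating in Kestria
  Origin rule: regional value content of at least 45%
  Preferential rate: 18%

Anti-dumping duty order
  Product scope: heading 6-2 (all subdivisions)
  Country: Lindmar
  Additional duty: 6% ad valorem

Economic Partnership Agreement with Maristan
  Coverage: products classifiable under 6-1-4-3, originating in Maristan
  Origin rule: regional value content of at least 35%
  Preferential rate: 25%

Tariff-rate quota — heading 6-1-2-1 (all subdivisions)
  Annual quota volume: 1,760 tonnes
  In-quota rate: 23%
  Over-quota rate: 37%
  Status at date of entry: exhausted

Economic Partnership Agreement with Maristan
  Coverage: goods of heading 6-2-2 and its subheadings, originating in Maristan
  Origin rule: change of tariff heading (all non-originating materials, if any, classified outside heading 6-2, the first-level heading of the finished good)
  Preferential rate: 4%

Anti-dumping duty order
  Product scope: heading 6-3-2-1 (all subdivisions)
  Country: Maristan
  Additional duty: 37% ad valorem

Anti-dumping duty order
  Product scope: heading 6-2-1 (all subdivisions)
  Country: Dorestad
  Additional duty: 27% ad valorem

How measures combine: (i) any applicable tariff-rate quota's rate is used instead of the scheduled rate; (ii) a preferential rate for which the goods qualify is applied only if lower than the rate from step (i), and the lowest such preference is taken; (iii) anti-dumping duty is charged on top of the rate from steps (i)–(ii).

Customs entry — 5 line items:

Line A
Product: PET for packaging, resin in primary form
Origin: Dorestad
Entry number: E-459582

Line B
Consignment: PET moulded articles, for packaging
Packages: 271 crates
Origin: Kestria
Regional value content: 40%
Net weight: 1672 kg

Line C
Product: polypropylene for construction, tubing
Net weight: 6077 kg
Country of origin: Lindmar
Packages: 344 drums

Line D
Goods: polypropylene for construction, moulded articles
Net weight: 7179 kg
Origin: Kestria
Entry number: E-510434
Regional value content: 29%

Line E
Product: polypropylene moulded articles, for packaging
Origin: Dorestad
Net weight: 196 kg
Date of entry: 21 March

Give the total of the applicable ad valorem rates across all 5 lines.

144%

Line A: PET → 6-3; resin in primary form → 6-3-1; for packaging → 6-3-1-2. Scheduled 14%. No special measure applies. → 14%.
Line B: PET → 6-3; moulded articles → 6-3-2; for packaging → 6-3-2-2. Scheduled 15%. Kestria agreement on 6-3: RVC < 45%. → 15%.
Line C: polypropylene → 6-2; tubing → 6-2-3; for construction → 6-2-3-1. Scheduled 26%. anti-dumping (Lindmar, 6-2): +6%; total 26% + 6% = 32%. → 32%.
Line D: polypropylene → 6-2; moulded articles → 6-2-1; for construction → 6-2-1-3. Scheduled 2%. Kestria agreement on 6-3: 6-2-1-3 not covered; anti-dumping (Kestria, 6-2): +31%; total 2% + 31% = 33%. → 33%.
Line E: polypropylene → 6-2; moulded articles → 6-2-1; for packaging → 6-2-1-2. Scheduled 23%. anti-dumping (Dorestad, 6-2-1): +27%; total 23% + 27% = 50%. → 50%.
Sum: 14% + 15% + 32% + 33% + 50% = 144%.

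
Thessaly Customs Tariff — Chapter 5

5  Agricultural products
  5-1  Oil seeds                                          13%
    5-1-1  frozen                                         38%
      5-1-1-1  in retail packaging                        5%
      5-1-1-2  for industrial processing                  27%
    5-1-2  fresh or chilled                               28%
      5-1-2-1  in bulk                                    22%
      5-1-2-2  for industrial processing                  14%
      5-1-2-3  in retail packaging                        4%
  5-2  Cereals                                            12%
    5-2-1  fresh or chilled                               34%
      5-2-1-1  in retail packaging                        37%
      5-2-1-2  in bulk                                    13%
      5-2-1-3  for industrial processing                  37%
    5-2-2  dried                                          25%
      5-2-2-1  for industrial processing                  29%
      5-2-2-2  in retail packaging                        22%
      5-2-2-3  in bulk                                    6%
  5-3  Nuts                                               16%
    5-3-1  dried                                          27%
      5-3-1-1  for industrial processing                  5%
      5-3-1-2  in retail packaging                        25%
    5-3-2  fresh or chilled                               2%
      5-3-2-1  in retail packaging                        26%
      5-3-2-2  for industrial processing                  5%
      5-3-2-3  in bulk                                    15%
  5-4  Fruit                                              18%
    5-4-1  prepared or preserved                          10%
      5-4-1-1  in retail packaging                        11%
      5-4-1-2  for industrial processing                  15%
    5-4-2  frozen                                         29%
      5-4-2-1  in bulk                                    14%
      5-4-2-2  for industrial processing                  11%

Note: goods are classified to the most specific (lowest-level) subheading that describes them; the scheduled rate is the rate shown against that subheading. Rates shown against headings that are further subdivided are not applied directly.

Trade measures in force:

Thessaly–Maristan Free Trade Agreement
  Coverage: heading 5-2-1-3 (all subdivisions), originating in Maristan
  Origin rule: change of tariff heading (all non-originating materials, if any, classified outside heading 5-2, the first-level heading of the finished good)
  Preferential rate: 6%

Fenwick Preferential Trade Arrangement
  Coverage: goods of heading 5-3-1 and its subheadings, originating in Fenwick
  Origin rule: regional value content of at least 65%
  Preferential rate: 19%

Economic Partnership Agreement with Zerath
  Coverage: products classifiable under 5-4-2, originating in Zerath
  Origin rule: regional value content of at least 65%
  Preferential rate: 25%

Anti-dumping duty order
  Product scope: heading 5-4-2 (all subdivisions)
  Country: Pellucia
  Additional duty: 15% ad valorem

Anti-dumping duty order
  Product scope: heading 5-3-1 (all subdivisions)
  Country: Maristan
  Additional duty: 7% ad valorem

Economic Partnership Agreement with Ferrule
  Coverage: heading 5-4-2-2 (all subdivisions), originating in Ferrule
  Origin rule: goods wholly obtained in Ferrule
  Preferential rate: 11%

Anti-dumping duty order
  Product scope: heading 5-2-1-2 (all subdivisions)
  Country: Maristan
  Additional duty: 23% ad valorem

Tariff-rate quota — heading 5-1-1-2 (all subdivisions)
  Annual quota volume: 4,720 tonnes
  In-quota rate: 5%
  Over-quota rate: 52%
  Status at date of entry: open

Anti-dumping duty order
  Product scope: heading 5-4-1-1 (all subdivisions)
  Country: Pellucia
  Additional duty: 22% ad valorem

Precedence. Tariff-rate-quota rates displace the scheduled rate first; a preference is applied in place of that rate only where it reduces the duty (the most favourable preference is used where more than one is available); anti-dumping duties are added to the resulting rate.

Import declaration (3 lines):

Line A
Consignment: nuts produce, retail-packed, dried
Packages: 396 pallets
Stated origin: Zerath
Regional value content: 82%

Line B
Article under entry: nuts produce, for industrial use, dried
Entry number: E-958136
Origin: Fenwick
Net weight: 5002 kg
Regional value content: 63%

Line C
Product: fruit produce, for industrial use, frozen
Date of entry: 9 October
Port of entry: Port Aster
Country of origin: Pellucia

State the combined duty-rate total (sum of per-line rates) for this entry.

Line A: nuts → 5-3; dried → 5-3-1; retail-packed → 5-3-1-2. Scheduled 25%. Zerath agreement on 5-4-2: 5-3-1-2 not covered. → 25%.
Line B: nuts → 5-3; dried → 5-3-1; for industrial use → 5-3-1-1. Scheduled 5%. Fenwick agreement on 5-3-1: RVC < 65%. → 5%.
Line C: fruit → 5-4; frozen → 5-4-2; for industrial use → 5-4-2-2. Scheduled 11%. anti-dumping (Pellucia, 5-4-2): +15%; total 11% + 15% = 26%. → 26%.
Sum: 25% + 5% + 26% = 56%.

56%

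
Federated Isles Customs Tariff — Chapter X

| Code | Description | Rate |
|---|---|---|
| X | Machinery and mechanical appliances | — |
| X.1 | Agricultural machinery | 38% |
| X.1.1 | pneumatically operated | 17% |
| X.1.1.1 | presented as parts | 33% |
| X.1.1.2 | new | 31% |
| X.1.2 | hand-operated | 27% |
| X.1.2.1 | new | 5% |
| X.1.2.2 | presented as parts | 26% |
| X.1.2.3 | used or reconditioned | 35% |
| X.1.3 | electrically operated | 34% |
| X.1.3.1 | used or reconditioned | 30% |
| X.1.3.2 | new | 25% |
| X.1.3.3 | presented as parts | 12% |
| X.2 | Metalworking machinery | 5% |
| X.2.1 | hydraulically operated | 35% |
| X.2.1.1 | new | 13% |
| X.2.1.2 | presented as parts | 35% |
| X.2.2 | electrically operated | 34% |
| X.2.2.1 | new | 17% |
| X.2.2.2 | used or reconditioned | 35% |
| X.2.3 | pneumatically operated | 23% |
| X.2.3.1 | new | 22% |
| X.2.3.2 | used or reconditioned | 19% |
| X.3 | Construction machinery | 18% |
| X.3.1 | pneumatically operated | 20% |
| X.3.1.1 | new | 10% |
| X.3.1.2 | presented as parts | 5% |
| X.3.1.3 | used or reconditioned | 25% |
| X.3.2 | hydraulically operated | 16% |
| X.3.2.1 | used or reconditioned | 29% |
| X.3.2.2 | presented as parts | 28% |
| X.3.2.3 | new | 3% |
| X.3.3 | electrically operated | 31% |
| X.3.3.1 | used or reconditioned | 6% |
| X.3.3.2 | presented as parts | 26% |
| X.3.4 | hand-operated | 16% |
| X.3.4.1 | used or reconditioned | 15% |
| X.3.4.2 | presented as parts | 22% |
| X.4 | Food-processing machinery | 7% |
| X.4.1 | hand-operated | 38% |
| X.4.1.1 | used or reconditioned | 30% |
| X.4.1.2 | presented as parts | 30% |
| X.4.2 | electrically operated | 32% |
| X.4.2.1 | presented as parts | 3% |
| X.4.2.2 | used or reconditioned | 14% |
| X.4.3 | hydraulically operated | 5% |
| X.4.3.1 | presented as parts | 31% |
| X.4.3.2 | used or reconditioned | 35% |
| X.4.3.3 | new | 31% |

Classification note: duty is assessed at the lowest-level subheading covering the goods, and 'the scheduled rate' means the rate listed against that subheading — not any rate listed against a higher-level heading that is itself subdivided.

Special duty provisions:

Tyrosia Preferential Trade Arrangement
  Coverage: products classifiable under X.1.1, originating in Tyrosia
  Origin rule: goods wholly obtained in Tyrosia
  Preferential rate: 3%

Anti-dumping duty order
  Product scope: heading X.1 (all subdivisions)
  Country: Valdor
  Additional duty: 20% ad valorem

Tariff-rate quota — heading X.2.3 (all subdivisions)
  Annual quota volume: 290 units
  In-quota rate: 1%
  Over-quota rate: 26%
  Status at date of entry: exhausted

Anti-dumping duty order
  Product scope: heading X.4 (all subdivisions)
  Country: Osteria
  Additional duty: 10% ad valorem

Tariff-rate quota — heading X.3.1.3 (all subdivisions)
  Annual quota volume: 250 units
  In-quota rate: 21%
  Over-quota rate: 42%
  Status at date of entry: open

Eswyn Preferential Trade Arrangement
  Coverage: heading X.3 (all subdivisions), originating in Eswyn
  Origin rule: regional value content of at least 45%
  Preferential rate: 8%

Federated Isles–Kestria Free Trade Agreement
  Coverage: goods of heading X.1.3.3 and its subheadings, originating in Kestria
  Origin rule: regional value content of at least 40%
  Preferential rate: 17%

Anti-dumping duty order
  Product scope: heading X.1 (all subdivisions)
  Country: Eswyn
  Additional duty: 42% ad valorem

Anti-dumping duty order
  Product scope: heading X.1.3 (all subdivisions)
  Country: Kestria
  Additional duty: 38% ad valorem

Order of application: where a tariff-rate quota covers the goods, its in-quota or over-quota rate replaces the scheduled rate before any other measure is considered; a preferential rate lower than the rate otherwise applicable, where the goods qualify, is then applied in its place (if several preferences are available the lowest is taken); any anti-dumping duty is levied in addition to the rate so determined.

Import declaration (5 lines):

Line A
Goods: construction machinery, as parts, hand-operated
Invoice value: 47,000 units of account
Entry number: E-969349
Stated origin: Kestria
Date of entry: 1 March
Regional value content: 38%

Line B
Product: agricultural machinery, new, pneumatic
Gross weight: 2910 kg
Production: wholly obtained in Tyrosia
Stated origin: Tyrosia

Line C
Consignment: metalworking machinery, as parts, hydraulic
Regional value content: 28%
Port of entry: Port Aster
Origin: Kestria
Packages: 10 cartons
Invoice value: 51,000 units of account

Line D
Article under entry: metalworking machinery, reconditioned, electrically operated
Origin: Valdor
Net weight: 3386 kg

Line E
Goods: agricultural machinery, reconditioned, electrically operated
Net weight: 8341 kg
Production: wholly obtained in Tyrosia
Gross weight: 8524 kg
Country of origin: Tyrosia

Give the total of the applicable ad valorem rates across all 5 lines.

125%

Line A: construction → X.3; hand-operated → X.3.4; as parts → X.3.4.2. Scheduled 22%. Kestria agreement on X.1.3.3: X.3.4.2 not covered. → 22%.
Line B: agricultural → X.1; pneumatic → X.1.1; new → X.1.1.2. Scheduled 31%. Tyrosia agreement on X.1.1: wholly obtained → 3% available; preferential 3%. → 3%.
Line C: metalworking → X.2; hydraulic → X.2.1; as parts → X.2.1.2. Scheduled 35%. Kestria agreement on X.1.3.3: X.2.1.2 not covered. → 35%.
Line D: metalworking → X.2; electrically operated → X.2.2; reconditioned → X.2.2.2. Scheduled 35%. No special measure applies. → 35%.
Line E: agricultural → X.1; electrically operated → X.1.3; reconditioned → X.1.3.1. Scheduled 30%. Tyrosia agreement on X.1.1: X.1.3.1 not covered. → 30%.
Sum: 22% + 3% + 35% + 35% + 30% = 125%.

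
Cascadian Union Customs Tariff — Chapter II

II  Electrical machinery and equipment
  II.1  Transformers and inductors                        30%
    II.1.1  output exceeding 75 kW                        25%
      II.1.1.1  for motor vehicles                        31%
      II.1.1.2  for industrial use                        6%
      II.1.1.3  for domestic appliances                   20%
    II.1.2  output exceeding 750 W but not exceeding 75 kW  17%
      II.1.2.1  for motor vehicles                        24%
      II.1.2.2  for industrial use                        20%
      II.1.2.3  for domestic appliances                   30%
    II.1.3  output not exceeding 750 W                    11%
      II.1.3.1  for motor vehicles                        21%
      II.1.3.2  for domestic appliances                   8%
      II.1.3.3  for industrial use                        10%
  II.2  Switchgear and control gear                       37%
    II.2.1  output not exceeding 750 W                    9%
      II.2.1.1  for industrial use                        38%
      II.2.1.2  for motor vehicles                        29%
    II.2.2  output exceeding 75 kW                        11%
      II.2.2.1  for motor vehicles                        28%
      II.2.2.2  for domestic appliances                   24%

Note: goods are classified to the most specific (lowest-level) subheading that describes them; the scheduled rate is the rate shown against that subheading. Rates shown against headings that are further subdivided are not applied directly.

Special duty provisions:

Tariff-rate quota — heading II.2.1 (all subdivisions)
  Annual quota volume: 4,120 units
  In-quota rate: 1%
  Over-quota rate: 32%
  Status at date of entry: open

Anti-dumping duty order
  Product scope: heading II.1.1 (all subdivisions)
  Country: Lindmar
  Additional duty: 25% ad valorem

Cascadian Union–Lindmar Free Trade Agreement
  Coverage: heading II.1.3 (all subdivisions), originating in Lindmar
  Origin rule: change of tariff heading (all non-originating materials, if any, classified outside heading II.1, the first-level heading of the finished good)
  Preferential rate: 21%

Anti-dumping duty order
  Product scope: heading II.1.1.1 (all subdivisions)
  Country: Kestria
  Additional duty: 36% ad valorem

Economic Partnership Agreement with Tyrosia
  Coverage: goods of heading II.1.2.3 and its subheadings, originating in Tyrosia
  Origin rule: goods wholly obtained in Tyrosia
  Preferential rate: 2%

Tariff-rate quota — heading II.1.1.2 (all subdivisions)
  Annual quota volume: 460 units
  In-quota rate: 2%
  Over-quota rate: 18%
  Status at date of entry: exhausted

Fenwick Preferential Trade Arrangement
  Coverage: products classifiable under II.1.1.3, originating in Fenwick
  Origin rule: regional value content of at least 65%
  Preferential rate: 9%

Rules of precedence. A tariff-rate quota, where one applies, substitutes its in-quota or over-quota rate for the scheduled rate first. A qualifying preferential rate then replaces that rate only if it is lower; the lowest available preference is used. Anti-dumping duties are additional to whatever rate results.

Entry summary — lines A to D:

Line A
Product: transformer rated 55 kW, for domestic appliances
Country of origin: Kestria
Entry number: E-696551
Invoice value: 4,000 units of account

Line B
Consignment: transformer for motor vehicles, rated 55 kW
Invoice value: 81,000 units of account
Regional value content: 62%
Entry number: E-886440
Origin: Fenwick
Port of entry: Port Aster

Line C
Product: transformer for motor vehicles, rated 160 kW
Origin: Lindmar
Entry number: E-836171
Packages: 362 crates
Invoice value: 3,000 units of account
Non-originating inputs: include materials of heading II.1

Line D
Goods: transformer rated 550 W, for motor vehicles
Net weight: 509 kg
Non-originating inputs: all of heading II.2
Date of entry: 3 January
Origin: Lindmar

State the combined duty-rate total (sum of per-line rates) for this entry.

Line A: transformer → II.1; rated 55 kW → II.1.2; for domestic appliances → II.1.2.3. Scheduled 30%. No special measure applies. → 30%.
Line B: transformer → II.1; rated 55 kW → II.1.2; for motor vehicles → II.1.2.1. Scheduled 24%. Fenwick agreement on II.1.1.3: II.1.2.1 not covered. → 24%.
Line C: transformer → II.1; rated 160 kW → II.1.1; for motor vehicles → II.1.1.1. Scheduled 31%. Lindmar agreement on II.1.3: II.1.1.1 not covered; anti-dumping (Lindmar, II.1.1): +25%; total 31% + 25% = 56%. → 56%.
Line D: transformer → II.1; rated 550 W → II.1.3; for motor vehicles → II.1.3.1. Scheduled 21%. Lindmar agreement on II.1.3: CTH met → 21% available; preference 21% not lower than 21% → no reduction. → 21%.
Sum: 30% + 24% + 56% + 21% = 131%.

131%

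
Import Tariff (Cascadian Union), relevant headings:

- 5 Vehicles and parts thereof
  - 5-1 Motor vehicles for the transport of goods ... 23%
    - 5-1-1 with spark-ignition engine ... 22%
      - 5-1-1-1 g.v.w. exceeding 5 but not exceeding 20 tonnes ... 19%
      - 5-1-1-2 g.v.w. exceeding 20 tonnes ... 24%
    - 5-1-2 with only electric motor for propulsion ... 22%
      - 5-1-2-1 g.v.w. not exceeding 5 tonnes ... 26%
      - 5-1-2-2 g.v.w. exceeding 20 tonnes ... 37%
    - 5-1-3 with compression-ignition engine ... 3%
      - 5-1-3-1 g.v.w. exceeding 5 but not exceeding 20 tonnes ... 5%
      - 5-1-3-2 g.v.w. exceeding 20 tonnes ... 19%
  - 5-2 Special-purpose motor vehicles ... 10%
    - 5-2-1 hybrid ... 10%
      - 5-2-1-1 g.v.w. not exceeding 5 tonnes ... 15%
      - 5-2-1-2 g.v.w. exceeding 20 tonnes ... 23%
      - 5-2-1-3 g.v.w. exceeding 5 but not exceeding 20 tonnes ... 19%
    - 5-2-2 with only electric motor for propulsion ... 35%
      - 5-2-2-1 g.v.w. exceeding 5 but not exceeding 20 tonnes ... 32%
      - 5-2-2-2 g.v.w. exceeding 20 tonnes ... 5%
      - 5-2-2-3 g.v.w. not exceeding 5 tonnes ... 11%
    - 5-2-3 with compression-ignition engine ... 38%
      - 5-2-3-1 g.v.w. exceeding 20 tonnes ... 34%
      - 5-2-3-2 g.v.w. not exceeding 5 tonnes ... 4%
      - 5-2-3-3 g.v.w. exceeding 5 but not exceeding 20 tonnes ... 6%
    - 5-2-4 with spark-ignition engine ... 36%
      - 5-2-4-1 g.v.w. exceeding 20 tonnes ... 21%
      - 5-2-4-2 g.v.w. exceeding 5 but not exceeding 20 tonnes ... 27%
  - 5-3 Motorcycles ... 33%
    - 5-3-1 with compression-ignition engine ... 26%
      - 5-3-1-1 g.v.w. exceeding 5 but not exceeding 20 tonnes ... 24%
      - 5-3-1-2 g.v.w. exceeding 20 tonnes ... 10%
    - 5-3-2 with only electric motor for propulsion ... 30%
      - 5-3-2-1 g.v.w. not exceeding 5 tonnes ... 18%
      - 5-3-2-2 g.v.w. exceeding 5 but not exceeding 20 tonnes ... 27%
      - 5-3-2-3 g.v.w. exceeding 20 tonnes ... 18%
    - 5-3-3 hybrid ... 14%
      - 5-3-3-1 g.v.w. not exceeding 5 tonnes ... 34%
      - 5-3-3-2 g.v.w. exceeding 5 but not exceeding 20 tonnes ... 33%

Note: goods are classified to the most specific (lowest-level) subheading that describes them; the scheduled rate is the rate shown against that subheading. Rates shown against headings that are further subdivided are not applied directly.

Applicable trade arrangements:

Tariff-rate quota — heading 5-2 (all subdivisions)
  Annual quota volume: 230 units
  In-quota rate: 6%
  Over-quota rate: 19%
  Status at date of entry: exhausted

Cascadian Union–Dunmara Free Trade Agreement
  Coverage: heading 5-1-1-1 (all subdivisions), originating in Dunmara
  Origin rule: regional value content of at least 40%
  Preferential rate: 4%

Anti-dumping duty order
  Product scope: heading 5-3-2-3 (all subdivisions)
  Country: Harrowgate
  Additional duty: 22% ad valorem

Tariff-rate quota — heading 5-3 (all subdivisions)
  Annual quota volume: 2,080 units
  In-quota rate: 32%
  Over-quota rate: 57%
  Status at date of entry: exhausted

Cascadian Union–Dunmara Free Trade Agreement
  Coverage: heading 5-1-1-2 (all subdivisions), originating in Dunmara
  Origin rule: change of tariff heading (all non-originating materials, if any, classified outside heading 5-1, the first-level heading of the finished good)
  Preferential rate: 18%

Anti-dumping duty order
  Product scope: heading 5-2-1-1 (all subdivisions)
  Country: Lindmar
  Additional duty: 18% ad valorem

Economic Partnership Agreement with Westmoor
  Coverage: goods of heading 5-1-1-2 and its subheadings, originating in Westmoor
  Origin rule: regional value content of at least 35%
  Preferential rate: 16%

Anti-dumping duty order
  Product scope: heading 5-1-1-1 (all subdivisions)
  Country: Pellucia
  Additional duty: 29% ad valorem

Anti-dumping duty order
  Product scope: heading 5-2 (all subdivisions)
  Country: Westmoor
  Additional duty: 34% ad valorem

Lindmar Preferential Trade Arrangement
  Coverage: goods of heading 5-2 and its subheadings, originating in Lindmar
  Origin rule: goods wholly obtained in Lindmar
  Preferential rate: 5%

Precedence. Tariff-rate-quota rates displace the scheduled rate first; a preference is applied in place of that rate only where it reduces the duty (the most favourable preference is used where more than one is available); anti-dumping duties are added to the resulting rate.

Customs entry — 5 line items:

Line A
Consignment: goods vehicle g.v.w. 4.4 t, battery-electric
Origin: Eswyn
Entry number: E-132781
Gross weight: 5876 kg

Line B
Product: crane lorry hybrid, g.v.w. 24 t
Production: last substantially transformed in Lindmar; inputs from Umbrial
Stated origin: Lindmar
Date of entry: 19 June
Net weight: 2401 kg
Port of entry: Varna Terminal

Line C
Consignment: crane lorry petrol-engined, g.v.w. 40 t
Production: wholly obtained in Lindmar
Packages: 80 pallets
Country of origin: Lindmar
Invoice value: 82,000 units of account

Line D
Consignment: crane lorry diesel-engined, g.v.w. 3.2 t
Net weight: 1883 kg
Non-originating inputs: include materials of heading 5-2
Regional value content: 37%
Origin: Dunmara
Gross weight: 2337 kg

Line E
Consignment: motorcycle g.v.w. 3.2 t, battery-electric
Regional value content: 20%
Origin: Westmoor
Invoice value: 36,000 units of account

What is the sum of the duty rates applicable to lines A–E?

126%

Line A: goods vehicle → 5-1; battery-electric → 5-1-2; g.v.w. 4.4 t → 5-1-2-1. Scheduled 26%. No special measure applies. → 26%.
Line B: crane lorry → 5-2; hybrid → 5-2-1; g.v.w. 24 t → 5-2-1-2. Scheduled 23%. quota on 5-2 exhausted → over-quota 19%; Lindmar agreement on 5-2: not wholly obtained. → 19%.
Line C: crane lorry → 5-2; petrol-engined → 5-2-4; g.v.w. 40 t → 5-2-4-1. Scheduled 21%. quota on 5-2 exhausted → over-quota 19%; Lindmar agreement on 5-2: wholly obtained → 5% available; preferential 5%. → 5%.
Line D: crane lorry → 5-2; diesel-engined → 5-2-3; g.v.w. 3.2 t → 5-2-3-2. Scheduled 4%. quota on 5-2 exhausted → over-quota 19%; Dunmara agreement on 5-1-1-1: 5-2-3-2 not covered; Dunmara agreement on 5-1-1-2: 5-2-3-2 not covered. → 19%.
Line E: motorcycle → 5-3; battery-electric → 5-3-2; g.v.w. 3.2 t → 5-3-2-1. Scheduled 18%. quota on 5-3 exhausted → over-quota 57%; Westmoor agreement on 5-1-1-2: 5-3-2-1 not covered. → 57%.
Sum: 26% + 19% + 5% + 19% + 57% = 126%.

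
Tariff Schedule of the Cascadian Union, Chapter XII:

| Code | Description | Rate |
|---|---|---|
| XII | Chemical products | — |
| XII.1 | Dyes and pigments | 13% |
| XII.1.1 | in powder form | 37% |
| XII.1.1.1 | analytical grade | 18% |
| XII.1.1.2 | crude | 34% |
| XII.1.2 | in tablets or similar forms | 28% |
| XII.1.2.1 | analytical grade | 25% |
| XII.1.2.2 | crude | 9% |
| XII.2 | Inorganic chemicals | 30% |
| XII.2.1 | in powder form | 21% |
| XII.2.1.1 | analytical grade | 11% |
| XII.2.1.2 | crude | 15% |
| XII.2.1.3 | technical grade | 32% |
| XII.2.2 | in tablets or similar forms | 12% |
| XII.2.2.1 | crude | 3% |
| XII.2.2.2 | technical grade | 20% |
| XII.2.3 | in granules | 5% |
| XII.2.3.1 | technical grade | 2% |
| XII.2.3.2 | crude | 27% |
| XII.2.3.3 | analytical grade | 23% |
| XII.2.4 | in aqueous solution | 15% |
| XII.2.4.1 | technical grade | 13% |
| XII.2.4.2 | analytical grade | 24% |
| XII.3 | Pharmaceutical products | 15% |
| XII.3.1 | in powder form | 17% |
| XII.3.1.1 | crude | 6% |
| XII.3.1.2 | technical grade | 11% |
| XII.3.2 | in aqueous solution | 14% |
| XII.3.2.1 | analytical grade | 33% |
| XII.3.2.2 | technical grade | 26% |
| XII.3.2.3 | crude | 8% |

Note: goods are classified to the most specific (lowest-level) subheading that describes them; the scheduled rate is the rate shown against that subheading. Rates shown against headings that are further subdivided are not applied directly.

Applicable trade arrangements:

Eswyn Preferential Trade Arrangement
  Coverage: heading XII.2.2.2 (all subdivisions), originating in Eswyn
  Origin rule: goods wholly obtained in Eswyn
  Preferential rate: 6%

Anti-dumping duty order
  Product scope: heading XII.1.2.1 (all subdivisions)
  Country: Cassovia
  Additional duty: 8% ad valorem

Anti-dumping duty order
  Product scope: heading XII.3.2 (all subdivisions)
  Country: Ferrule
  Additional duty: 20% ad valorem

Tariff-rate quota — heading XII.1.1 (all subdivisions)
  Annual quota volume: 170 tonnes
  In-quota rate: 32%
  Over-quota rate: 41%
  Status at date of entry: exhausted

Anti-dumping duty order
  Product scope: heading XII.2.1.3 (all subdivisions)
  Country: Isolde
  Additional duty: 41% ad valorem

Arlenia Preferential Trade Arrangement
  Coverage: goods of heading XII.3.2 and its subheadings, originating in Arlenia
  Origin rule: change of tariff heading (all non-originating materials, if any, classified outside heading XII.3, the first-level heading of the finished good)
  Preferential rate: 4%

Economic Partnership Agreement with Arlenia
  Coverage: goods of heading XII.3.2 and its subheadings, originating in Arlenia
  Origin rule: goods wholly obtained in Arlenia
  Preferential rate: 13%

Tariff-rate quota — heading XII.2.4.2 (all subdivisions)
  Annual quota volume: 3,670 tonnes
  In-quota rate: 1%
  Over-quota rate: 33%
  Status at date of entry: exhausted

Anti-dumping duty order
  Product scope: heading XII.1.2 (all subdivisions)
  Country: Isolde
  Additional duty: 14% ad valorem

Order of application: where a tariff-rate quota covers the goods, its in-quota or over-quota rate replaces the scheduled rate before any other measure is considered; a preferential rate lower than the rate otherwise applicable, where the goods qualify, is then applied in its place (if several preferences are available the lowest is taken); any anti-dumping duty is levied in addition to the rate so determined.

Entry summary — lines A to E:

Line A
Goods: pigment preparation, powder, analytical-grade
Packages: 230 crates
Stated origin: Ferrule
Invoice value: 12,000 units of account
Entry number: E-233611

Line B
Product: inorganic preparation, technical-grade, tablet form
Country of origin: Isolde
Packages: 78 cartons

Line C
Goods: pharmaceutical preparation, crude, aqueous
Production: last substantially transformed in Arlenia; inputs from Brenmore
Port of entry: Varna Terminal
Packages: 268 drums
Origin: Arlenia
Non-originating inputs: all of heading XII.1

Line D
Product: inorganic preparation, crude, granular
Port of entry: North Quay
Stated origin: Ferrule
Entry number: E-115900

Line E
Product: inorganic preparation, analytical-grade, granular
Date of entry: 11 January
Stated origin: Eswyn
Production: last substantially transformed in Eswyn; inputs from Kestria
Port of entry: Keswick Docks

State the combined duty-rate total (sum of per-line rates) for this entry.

Line A: pigment → XII.1; powder → XII.1.1; analytical-grade → XII.1.1.1. Scheduled 18%. quota on XII.1.1 exhausted → over-quota 41%. → 41%.
Line B: inorganic → XII.2; tablet form → XII.2.2; technical-grade → XII.2.2.2. Scheduled 20%. No special measure applies. → 20%.
Line C: pharmaceutical → XII.3; aqueous → XII.3.2; crude → XII.3.2.3. Scheduled 8%. Arlenia agreement on XII.3.2: CTH met → 4% available; Arlenia agreement on XII.3.2: not wholly obtained; preferential 4%. → 4%.
Line D: inorganic → XII.2; granular → XII.2.3; crude → XII.2.3.2. Scheduled 27%. No special measure applies. → 27%.
Line E: inorganic → XII.2; granular → XII.2.3; analytical-grade → XII.2.3.3. Scheduled 23%. Eswyn agreement on XII.2.2.2: XII.2.3.3 not covered. → 23%.
Sum: 41% + 20% + 4% + 27% + 23% = 115%.

115%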